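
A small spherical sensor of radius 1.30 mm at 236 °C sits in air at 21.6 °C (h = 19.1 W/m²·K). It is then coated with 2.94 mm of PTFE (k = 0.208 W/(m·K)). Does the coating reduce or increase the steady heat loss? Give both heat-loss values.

increases: 0.0870 → 0.492 W

Critical radius for a sphere: r_cr = 2k/h = 0.0218 m = 2.18 cm.
Outer radius after coating: r₂ = 0.00130 + 0.00294 = 0.00424 m.
Since r₁ < r_cr and r₂ ≤ r_cr, the coating moves toward the maximum at r_cr — heat loss rises.
Bare: R = 1/(4πr₁²h) = 2465 K/W; Q = 214.4/2465 = 0.0870 W.
Coated: R = R_cond + R_conv = 435.8 K/W; Q = 214.4/435.8 = 0.492 W.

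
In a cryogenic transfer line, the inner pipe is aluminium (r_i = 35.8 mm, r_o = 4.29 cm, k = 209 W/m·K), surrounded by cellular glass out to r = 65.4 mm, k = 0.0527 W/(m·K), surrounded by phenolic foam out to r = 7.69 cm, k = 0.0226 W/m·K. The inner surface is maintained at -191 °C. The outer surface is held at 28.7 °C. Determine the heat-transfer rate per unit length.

Q' = 91.0 W/m

Treat each layer as a resistance in series:
  R'_aluminium = ln(0.0429/0.0358)/(2πk) = 0.1809/(2π·209) = 1.378×10^-4 m·K/W
  R'_cellular glass = ln(0.0654/0.0429)/(2πk) = 0.4217/(2π·0.0527) = 1.273 m·K/W
  R'_phenolic foam = ln(0.0769/0.0654)/(2πk) = 0.1620/(2π·0.0226) = 1.141 m·K/W
ΣR = 1.378×10^-4 + 1.273 + 1.141 = 2.414 m·K/W
Q' = ΔT/ΣR = (-191 °C − 28.7 °C)/2.414 = -91.0 W/m
(Negative Q' ⇒ heat flows inward; heat gain = 91.0 W/m.)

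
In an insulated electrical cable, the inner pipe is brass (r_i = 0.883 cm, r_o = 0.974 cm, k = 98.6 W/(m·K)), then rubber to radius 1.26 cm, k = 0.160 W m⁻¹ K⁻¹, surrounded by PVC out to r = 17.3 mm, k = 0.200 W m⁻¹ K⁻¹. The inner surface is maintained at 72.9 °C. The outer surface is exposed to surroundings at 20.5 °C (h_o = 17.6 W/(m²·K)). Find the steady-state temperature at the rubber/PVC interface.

Resistance network (inner→outer):
  R'_brass = ln(0.00974/0.00883)/(2πk) = 0.09809/(2π·98.6) = 1.583×10^-4 m·K/W
  R'_rubber = ln(0.0126/0.00974)/(2πk) = 0.2575/(2π·0.160) = 0.2561 m·K/W
  R'_PVC = ln(0.0173/0.0126)/(2πk) = 0.3170/(2π·0.200) = 0.2523 m·K/W
  R'_conv,out = 1/(2πr h) = 1/(2π·0.0173·17.6) = 0.5227 m·K/W
ΣR = 1.583×10^-4 + 0.2561 + 0.2523 + 0.5227 = 1.031 m·K/W
Q' = ΔT/ΣR = (72.9 °C − 20.5 °C)/1.031 = 50.82 W/m
From the inner boundary to the rubber/PVC interface, ΣR_partial = 0.2563 m·K/W.
T_interface = T_in − Q'·ΣR_partial = 72.9 °C − (50.82)(0.2563) = 59.9 °C

T = 59.9 °C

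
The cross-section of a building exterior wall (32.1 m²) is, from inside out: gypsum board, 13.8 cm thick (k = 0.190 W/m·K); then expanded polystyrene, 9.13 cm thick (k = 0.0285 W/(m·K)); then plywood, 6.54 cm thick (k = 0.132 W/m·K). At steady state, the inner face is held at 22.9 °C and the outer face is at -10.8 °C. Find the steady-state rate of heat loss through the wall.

Q = 244 W

Resistance network (inner→outer):
  R_gypsum board = L/(kA) = 0.138/(0.190·32.1) = 0.02263 K/W
  R_expanded polystyrene = L/(kA) = 0.0913/(0.0285·32.1) = 0.09980 K/W
  R_plywood = L/(kA) = 0.0654/(0.132·32.1) = 0.01543 K/W
ΣR = 0.02263 + 0.09980 + 0.01543 = 0.1379 K/W
Q = ΔT/ΣR = (22.9 °C − -10.8 °C)/0.1379 = 244 W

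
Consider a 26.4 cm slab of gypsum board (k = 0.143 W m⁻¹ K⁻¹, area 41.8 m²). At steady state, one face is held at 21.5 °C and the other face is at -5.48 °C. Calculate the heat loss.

Q = kA·ΔT/L = 0.143 × 41.8 × |21.5 °C − -5.48 °C| / 0.264 = 611 W

Q = 611 W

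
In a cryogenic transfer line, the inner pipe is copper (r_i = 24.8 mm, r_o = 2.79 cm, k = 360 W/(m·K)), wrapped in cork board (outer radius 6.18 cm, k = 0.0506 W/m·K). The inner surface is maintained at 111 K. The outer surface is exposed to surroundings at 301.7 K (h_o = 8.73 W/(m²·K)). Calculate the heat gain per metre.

Q' = 68.2 W/m

Series thermal resistances, inner to outer:
  R'_copper = ln(0.0279/0.0248)/(2πk) = 0.1178/(2π·360) = 5.207×10^-5 m·K/W
  R'_cork board = ln(0.0618/0.0279)/(2πk) = 0.7953/(2π·0.0506) = 2.501 m·K/W
  R'_conv,out = 1/(2πr h) = 1/(2π·0.0618·8.73) = 0.2950 m·K/W
ΣR = 5.207×10^-5 + 2.501 + 0.2950 = 2.796 m·K/W
Q' = ΔT/ΣR = (111 K − 301.7 K)/2.796 = -68.2 W/m
(Negative Q' ⇒ heat flows inward; heat gain = 68.2 W/m.)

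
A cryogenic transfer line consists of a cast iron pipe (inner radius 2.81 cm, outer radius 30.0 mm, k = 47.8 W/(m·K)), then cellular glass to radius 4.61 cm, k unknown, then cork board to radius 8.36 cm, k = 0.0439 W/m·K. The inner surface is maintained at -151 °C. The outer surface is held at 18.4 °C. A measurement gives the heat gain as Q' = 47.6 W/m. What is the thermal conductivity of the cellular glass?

k = 0.0488 W/m·K

ΣR = ΔT/Q' = |-151 − 18.4|/47.6 = 3.559 m·K/W
Known resistances:
  R'_cast iron = ln(0.0300/0.0281)/(2πk) = 0.06543/(2π·47.8) = 2.178×10^-4 m·K/W
  R'_cork board = ln(0.0836/0.0461)/(2πk) = 0.5952/(2π·0.0439) = 2.158 m·K/W
R_cellular glass = ΣR − ΣR_known = 3.559 − 2.158 = 1.401 m·K/W
ln(r₂/r₁)/(2πk) = 1.401 ⇒ k = 0.4296/(2π·1.401) = 0.0488 W/m·K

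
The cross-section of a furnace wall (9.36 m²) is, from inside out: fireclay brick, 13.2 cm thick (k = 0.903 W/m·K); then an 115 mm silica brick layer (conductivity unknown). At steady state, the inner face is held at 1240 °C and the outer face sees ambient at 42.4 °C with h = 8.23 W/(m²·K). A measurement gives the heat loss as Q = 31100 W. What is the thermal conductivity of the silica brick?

k = 1.24 W/m·K

ΣR = ΔT/Q = |1240 − 42.4|/31100 = 0.03851 K/W
Known resistances:
  R_fireclay brick = L/(kA) = 0.132/(0.903·9.36) = 0.01562 K/W
  R_conv,out = 1/(hA) = 1/(8.23·9.36) = 0.01298 K/W
R_silica brick = ΣR − ΣR_known = 0.03851 − 0.02860 = 0.009910 K/W
L/(kA) = 0.009910 ⇒ k = 0.115/(0.009910·9.36) = 1.24 W/m·K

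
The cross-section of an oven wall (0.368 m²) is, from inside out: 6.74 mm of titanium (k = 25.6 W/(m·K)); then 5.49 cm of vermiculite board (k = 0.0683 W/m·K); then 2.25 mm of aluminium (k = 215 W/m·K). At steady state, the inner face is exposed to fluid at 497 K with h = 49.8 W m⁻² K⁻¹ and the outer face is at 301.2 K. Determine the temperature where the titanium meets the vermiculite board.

Series thermal resistances, inner to outer:
  R_conv,in = 1/(hA) = 1/(49.8·0.368) = 0.05457 K/W
  R_titanium = L/(kA) = 0.00674/(25.6·0.368) = 7.154×10^-4 K/W
  R_vermiculite board = L/(kA) = 0.0549/(0.0683·0.368) = 2.184 K/W
  R_aluminium = L/(kA) = 0.00225/(215·0.368) = 2.844×10^-5 K/W
ΣR = 0.05457 + 7.154×10^-4 + 2.184 + 2.844×10^-5 = 2.239 K/W
Q = ΔT/ΣR = (497 K − 301.2 K)/2.239 = 87.45 W
From the inner boundary to the titanium/vermiculite board interface, ΣR_partial = 0.05529 K/W.
T_interface = T_in − Q·ΣR_partial = 497 K − (87.45)(0.05529) = 492 K

T = 492 K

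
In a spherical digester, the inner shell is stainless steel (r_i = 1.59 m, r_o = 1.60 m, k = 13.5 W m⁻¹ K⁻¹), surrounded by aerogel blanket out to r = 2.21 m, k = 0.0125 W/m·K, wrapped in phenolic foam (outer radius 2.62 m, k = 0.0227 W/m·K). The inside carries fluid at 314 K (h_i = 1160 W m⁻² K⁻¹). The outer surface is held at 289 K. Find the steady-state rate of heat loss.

Treat each layer as a resistance in series:
  R_conv,in = 1/(4πr²h) = 1/(4π·1.59²·1160) = 2.714×10^-5 K/W
  R_stainless steel = (1/1.59 − 1/1.60)/(4πk) = 0.003931/(4π·13.5) = 2.317×10^-5 K/W
  R_aerogel blanket = (1/1.60 − 1/2.21)/(4πk) = 0.1725/(4π·0.0125) = 1.098 K/W
  R_phenolic foam = (1/2.21 − 1/2.62)/(4πk) = 0.07081/(4π·0.0227) = 0.2482 K/W
ΣR = 2.714×10^-5 + 2.317×10^-5 + 1.098 + 0.2482 = 1.346 K/W
Q = ΔT/ΣR = (314 K − 289 K)/1.346 = 18.6 W

Q = 18.6 W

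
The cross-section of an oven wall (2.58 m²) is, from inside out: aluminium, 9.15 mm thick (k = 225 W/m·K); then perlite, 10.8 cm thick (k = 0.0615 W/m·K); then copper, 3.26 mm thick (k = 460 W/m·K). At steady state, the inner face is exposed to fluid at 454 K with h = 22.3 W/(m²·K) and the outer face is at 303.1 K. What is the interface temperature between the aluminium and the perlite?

T = 450 K

Resistance network (inner→outer):
  R_conv,in = 1/(hA) = 1/(22.3·2.58) = 0.01738 K/W
  R_aluminium = L/(kA) = 0.00915/(225·2.58) = 1.576×10^-5 K/W
  R_perlite = L/(kA) = 0.108/(0.0615·2.58) = 0.6807 K/W
  R_copper = L/(kA) = 0.00326/(460·2.58) = 2.747×10^-6 K/W
ΣR = 0.01738 + 1.576×10^-5 + 0.6807 + 2.747×10^-6 = 0.6981 K/W
Q = ΔT/ΣR = (454 K − 303.1 K)/0.6981 = 216.2 W
From the inner boundary to the aluminium/perlite interface, ΣR_partial = 0.01740 K/W.
T_interface = T_in − Q·ΣR_partial = 454 K − (216.2)(0.01740) = 450 K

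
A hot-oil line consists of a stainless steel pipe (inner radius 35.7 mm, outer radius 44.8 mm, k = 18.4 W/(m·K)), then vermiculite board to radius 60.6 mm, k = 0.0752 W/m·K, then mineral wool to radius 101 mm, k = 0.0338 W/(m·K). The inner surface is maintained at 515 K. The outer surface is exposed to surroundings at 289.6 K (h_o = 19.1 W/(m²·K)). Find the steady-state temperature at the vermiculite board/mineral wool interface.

T = 469 K

Resistance network (inner→outer):
  R'_stainless steel = ln(0.0448/0.0357)/(2πk) = 0.2271/(2π·18.4) = 0.001964 m·K/W
  R'_vermiculite board = ln(0.0606/0.0448)/(2πk) = 0.3021/(2π·0.0752) = 0.6393 m·K/W
  R'_mineral wool = ln(0.101/0.0606)/(2πk) = 0.5108/(2π·0.0338) = 2.405 m·K/W
  R'_conv,out = 1/(2πr h) = 1/(2π·0.101·19.1) = 0.08250 m·K/W
ΣR = 0.001964 + 0.6393 + 2.405 + 0.08250 = 3.129 m·K/W
Q' = ΔT/ΣR = (515 K − 289.6 K)/3.129 = 72.04 W/m
From the inner boundary to the vermiculite board/mineral wool interface, ΣR_partial = 0.6413 m·K/W.
T_interface = T_in − Q'·ΣR_partial = 515 K − (72.04)(0.6413) = 469 K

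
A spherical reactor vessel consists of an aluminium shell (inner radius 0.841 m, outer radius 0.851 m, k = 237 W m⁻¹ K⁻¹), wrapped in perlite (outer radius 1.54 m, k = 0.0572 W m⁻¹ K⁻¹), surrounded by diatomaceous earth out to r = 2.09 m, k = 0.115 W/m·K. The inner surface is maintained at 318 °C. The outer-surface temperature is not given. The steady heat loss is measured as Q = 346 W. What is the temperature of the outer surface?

Sum the resistances:
  R_aluminium = (1/0.841 − 1/0.851)/(4πk) = 0.01397/(4π·237) = 4.692×10^-6 K/W
  R_perlite = (1/0.851 − 1/1.54)/(4πk) = 0.5257/(4π·0.0572) = 0.7314 K/W
  R_diatomaceous earth = (1/1.54 − 1/2.09)/(4πk) = 0.1709/(4π·0.115) = 0.1182 K/W
ΣR = 0.8497 K/W
ΔT = Q·ΣR = 346 × 0.8497 = 294.0 K
Heat flows outward, so T_out = T_in − ΔT = 318 − 294.0 = 24.0 °C

T_out = 24.0 °C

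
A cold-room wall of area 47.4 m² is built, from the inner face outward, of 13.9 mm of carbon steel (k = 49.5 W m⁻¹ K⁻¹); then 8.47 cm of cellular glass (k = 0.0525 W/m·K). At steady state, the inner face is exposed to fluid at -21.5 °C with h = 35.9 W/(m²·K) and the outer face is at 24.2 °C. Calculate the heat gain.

Resistance network (inner→outer):
  R_conv,in = 1/(hA) = 1/(35.9·47.4) = 5.877×10^-4 K/W
  R_carbon steel = L/(kA) = 0.0139/(49.5·47.4) = 5.924×10^-6 K/W
  R_cellular glass = L/(kA) = 0.0847/(0.0525·47.4) = 0.03404 K/W
ΣR = 5.877×10^-4 + 5.924×10^-6 + 0.03404 = 0.03463 K/W
Q = ΔT/ΣR = (-21.5 °C − 24.2 °C)/0.03463 = -1320 W
(Negative Q ⇒ heat flows inward; heat gain = 1320 W.)

Q = 1320 W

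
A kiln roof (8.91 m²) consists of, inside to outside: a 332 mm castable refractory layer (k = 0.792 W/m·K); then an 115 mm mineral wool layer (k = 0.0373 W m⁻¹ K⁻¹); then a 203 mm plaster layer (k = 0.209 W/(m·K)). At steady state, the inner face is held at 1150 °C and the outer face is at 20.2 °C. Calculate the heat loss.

Q = 2250 W

Treat each layer as a resistance in series:
  R_castable refractory = L/(kA) = 0.332/(0.792·8.91) = 0.04705 K/W
  R_mineral wool = L/(kA) = 0.115/(0.0373·8.91) = 0.3460 K/W
  R_plaster = L/(kA) = 0.203/(0.209·8.91) = 0.1090 K/W
ΣR = 0.04705 + 0.3460 + 0.1090 = 0.5020 K/W
Q = ΔT/ΣR = (1150 °C − 20.2 °C)/0.5020 = 2250 W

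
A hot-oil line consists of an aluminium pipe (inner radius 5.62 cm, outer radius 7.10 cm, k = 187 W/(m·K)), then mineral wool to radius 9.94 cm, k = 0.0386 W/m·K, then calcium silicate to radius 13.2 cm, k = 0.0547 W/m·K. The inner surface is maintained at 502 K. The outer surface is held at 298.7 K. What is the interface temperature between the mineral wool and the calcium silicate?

T = 375 K

Series thermal resistances, inner to outer:
  R'_aluminium = ln(0.0710/0.0562)/(2πk) = 0.2338/(2π·187) = 1.990×10^-4 m·K/W
  R'_mineral wool = ln(0.0994/0.0710)/(2πk) = 0.3365/(2π·0.0386) = 1.387 m·K/W
  R'_calcium silicate = ln(0.132/0.0994)/(2πk) = 0.2836/(2π·0.0547) = 0.8253 m·K/W
ΣR = 1.990×10^-4 + 1.387 + 0.8253 = 2.212 m·K/W
Q' = ΔT/ΣR = (502 K − 298.7 K)/2.212 = 91.91 W/m
From the inner boundary to the mineral wool/calcium silicate interface, ΣR_partial = 1.387 m·K/W.
T_interface = T_in − Q'·ΣR_partial = 502 K − (91.91)(1.387) = 375 K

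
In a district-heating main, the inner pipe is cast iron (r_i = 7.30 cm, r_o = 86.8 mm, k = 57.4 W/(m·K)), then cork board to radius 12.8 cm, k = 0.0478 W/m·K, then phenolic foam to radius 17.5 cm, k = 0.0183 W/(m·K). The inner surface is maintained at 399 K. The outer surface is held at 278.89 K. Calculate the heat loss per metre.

Treat each layer as a resistance in series:
  R'_cast iron = ln(0.0868/0.0730)/(2πk) = 0.1731/(2π·57.4) = 4.801×10^-4 m·K/W
  R'_cork board = ln(0.128/0.0868)/(2πk) = 0.3884/(2π·0.0478) = 1.293 m·K/W
  R'_phenolic foam = ln(0.175/0.128)/(2πk) = 0.3128/(2π·0.0183) = 2.720 m·K/W
ΣR = 4.801×10^-4 + 1.293 + 2.720 = 4.013 m·K/W
Q' = ΔT/ΣR = (399 K − 278.89 K)/4.013 = 29.9 W/m

Q' = 29.9 W/m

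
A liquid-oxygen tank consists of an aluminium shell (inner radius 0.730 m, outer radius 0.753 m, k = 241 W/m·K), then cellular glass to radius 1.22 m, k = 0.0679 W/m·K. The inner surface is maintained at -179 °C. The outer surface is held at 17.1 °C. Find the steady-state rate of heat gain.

Q = 329 W

Series thermal resistances, inner to outer:
  R_aluminium = (1/0.730 − 1/0.753)/(4πk) = 0.04184/(4π·241) = 1.382×10^-5 K/W
  R_cellular glass = (1/0.753 − 1/1.22)/(4πk) = 0.5083/(4π·0.0679) = 0.5958 K/W
ΣR = 1.382×10^-5 + 0.5958 = 0.5958 K/W
Q = ΔT/ΣR = (-179 °C − 17.1 °C)/0.5958 = -329 W
(Negative Q ⇒ heat flows inward; heat gain = 329 W.)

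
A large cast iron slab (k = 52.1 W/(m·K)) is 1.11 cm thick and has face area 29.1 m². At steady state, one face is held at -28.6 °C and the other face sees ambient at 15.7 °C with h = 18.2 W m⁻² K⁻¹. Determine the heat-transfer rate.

Series thermal resistances, inner to outer:
  R_cast iron = L/(kA) = 0.0111/(52.1·29.1) = 7.321×10^-6 K/W
  R_conv,out = 1/(hA) = 1/(18.2·29.1) = 0.001888 K/W
ΣR = 7.321×10^-6 + 0.001888 = 0.001895 K/W
Q = ΔT/ΣR = (-28.6 °C − 15.7 °C)/0.001895 = -23400 W
(Negative Q ⇒ heat flows inward; heat gain = 23400 W.)

Q = 23.4 kW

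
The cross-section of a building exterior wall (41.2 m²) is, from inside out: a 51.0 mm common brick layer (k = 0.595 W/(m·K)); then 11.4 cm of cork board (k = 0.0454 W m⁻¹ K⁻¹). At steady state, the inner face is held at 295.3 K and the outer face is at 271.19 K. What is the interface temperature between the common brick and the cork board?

Series thermal resistances, inner to outer:
  R_common brick = L/(kA) = 0.0510/(0.595·41.2) = 0.002080 K/W
  R_cork board = L/(kA) = 0.114/(0.0454·41.2) = 0.06095 K/W
ΣR = 0.002080 + 0.06095 = 0.06303 K/W
Q = ΔT/ΣR = (295.3 K − 271.19 K)/0.06303 = 382.5 W
From the inner boundary to the common brick/cork board interface, ΣR_partial = 0.002080 K/W.
T_interface = T_in − Q·ΣR_partial = 295.3 K − (382.5)(0.002080) = 294.5 K

T = 294.5 K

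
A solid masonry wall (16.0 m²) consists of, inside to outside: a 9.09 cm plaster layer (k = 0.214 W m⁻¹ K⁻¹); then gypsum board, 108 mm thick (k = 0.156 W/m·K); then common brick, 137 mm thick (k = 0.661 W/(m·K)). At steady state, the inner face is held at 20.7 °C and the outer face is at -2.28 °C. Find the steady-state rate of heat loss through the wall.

Series thermal resistances, inner to outer:
  R_plaster = L/(kA) = 0.0909/(0.214·16.0) = 0.02655 K/W
  R_gypsum board = L/(kA) = 0.108/(0.156·16.0) = 0.04327 K/W
  R_common brick = L/(kA) = 0.137/(0.661·16.0) = 0.01295 K/W
ΣR = 0.02655 + 0.04327 + 0.01295 = 0.08277 K/W
Q = ΔT/ΣR = (20.7 °C − -2.28 °C)/0.08277 = 278 W

Q = 278 W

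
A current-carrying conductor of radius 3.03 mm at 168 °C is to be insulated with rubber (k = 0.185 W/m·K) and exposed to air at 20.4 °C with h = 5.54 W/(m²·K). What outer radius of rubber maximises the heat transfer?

For a cylinder, r_cr = k_ins/h = 0.185/5.54 = 0.0334 m = 3.34 cm

r_cr = 3.34 cm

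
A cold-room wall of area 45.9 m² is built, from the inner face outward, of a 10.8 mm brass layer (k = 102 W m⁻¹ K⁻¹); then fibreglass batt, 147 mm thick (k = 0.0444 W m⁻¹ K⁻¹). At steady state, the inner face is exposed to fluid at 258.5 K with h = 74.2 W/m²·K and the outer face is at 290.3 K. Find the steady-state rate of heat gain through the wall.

Series thermal resistances, inner to outer:
  R_conv,in = 1/(hA) = 1/(74.2·45.9) = 2.936×10^-4 K/W
  R_brass = L/(kA) = 0.0108/(102·45.9) = 2.307×10^-6 K/W
  R_fibreglass batt = L/(kA) = 0.147/(0.0444·45.9) = 0.07213 K/W
ΣR = 2.936×10^-4 + 2.307×10^-6 + 0.07213 = 0.07243 K/W
Q = ΔT/ΣR = (258.5 K − 290.3 K)/0.07243 = -439 W
(Negative Q ⇒ heat flows inward; heat gain = 439 W.)

Q = 439 W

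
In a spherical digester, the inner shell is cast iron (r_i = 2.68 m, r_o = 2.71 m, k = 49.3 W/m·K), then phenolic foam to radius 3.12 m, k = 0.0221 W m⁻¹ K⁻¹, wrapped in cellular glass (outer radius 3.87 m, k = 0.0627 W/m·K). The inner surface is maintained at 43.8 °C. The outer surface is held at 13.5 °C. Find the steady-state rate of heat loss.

Series thermal resistances, inner to outer:
  R_cast iron = (1/2.68 − 1/2.71)/(4πk) = 0.004131/(4π·49.3) = 6.667×10^-6 K/W
  R_phenolic foam = (1/2.71 − 1/3.12)/(4πk) = 0.04849/(4π·0.0221) = 0.1746 K/W
  R_cellular glass = (1/3.12 − 1/3.87)/(4πk) = 0.06211/(4π·0.0627) = 0.07883 K/W
ΣR = 6.667×10^-6 + 0.1746 + 0.07883 = 0.2534 K/W
Q = ΔT/ΣR = (43.8 °C − 13.5 °C)/0.2534 = 120 W

Q = 120 W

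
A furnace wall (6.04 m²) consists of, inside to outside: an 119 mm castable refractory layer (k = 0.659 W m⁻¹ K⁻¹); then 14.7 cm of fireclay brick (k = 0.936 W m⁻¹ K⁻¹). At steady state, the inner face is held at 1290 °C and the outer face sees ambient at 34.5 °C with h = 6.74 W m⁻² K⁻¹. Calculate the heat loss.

Resistance network (inner→outer):
  R_castable refractory = L/(kA) = 0.119/(0.659·6.04) = 0.02990 K/W
  R_fireclay brick = L/(kA) = 0.147/(0.936·6.04) = 0.02600 K/W
  R_conv,out = 1/(hA) = 1/(6.74·6.04) = 0.02456 K/W
ΣR = 0.02990 + 0.02600 + 0.02456 = 0.08046 K/W
Q = ΔT/ΣR = (1290 °C − 34.5 °C)/0.08046 = 15600 W

Q = 15.6 kW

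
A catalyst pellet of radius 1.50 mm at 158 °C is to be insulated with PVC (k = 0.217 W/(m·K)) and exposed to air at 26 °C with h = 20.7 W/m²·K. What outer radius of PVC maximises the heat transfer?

r_cr = 2.10 cm

For a sphere, r_cr = 2k_ins/h = 2·0.217/20.7 = 0.0210 m = 2.10 cm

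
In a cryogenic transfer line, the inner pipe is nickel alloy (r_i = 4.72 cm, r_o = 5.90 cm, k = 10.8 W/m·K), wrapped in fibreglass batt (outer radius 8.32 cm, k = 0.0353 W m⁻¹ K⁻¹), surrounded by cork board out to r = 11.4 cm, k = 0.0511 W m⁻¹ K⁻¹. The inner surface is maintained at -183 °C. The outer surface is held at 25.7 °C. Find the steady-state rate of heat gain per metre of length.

Resistance network (inner→outer):
  R'_nickel alloy = ln(0.0590/0.0472)/(2πk) = 0.2231/(2π·10.8) = 0.003288 m·K/W
  R'_fibreglass batt = ln(0.0832/0.0590)/(2πk) = 0.3437/(2π·0.0353) = 1.550 m·K/W
  R'_cork board = ln(0.114/0.0832)/(2πk) = 0.3150/(2π·0.0511) = 0.9809 m·K/W
ΣR = 0.003288 + 1.550 + 0.9809 = 2.534 m·K/W
Q' = ΔT/ΣR = (-183 °C − 25.7 °C)/2.534 = -82.4 W/m
(Negative Q' ⇒ heat flows inward; heat gain = 82.4 W/m.)

Q' = 82.4 W/m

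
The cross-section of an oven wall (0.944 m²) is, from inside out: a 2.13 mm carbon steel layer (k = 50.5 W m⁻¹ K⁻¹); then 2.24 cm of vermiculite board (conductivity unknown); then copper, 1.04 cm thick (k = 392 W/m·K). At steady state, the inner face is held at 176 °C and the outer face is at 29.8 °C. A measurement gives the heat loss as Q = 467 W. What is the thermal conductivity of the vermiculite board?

ΣR = ΔT/Q = |176 − 29.8|/467 = 0.3131 K/W
Known resistances:
  R_carbon steel = L/(kA) = 0.00213/(50.5·0.944) = 4.468×10^-5 K/W
  R_copper = L/(kA) = 0.0104/(392·0.944) = 2.810×10^-5 K/W
R_vermiculite board = ΣR − ΣR_known = 0.3131 − 7.278×10^-5 = 0.3130 K/W
L/(kA) = 0.3130 ⇒ k = 0.0224/(0.3130·0.944) = 0.0758 W/m·K

k = 0.0758 W/m·K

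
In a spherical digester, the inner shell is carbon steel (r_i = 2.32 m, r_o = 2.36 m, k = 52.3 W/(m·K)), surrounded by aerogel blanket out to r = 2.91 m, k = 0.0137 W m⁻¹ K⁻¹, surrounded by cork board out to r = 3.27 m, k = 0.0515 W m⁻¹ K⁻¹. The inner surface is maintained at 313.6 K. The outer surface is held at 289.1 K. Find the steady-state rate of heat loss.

Q = 46.8 W

Series thermal resistances, inner to outer:
  R_carbon steel = (1/2.32 − 1/2.36)/(4πk) = 0.007306/(4π·52.3) = 1.112×10^-5 K/W
  R_aerogel blanket = (1/2.36 − 1/2.91)/(4πk) = 0.08009/(4π·0.0137) = 0.4652 K/W
  R_cork board = (1/2.91 − 1/3.27)/(4πk) = 0.03783/(4π·0.0515) = 0.05846 K/W
ΣR = 1.112×10^-5 + 0.4652 + 0.05846 = 0.5237 K/W
Q = ΔT/ΣR = (313.6 K − 289.1 K)/0.5237 = 46.8 W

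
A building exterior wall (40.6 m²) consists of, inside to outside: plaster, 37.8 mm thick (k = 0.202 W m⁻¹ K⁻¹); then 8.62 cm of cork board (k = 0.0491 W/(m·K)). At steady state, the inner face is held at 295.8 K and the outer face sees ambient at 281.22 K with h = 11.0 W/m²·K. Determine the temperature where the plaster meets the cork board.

Treat each layer as a resistance in series:
  R_plaster = L/(kA) = 0.0378/(0.202·40.6) = 0.004609 K/W
  R_cork board = L/(kA) = 0.0862/(0.0491·40.6) = 0.04324 K/W
  R_conv,out = 1/(hA) = 1/(11.0·40.6) = 0.002239 K/W
ΣR = 0.004609 + 0.04324 + 0.002239 = 0.05009 K/W
Q = ΔT/ΣR = (295.8 K − 281.22 K)/0.05009 = 291.1 W
From the inner boundary to the plaster/cork board interface, ΣR_partial = 0.004609 K/W.
T_interface = T_in − Q·ΣR_partial = 295.8 K − (291.1)(0.004609) = 294.5 K

T = 294.5 K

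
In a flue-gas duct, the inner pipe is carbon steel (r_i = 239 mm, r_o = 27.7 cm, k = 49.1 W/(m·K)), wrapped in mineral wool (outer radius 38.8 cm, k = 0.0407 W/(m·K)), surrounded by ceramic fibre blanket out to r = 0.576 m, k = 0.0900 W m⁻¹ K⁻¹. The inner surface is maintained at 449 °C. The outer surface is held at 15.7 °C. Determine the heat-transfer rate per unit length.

Q' = 215 W/m

Series thermal resistances, inner to outer:
  R'_carbon steel = ln(0.277/0.239)/(2πk) = 0.1476/(2π·49.1) = 4.783×10^-4 m·K/W
  R'_mineral wool = ln(0.388/0.277)/(2πk) = 0.3370/(2π·0.0407) = 1.318 m·K/W
  R'_ceramic fibre blanket = ln(0.576/0.388)/(2πk) = 0.3951/(2π·0.0900) = 0.6987 m·K/W
ΣR = 4.783×10^-4 + 1.318 + 0.6987 = 2.017 m·K/W
Q' = ΔT/ΣR = (449 °C − 15.7 °C)/2.017 = 215 W/m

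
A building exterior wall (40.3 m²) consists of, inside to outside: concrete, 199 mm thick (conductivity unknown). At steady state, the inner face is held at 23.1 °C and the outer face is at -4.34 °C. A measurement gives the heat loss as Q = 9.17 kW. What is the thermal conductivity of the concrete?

k = 1.65 W/m·K

ΣR = ΔT/Q = |23.1 − -4.34|/9170 = 0.002992 K/W
L/(kA) = 0.002992 ⇒ k = 0.199/(0.002992·40.3) = 1.65 W/m·K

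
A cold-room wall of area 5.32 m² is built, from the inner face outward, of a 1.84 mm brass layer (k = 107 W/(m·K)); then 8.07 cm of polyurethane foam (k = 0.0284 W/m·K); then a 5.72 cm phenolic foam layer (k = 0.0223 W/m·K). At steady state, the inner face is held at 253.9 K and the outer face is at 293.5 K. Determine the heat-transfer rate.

Q = 39.0 W

Resistance network (inner→outer):
  R_brass = L/(kA) = 0.00184/(107·5.32) = 3.232×10^-6 K/W
  R_polyurethane foam = L/(kA) = 0.0807/(0.0284·5.32) = 0.5341 K/W
  R_phenolic foam = L/(kA) = 0.0572/(0.0223·5.32) = 0.4821 K/W
ΣR = 3.232×10^-6 + 0.5341 + 0.4821 = 1.016 K/W
Q = ΔT/ΣR = (253.9 K − 293.5 K)/1.016 = -39.0 W
(Negative Q ⇒ heat flows inward; heat gain = 39.0 W.)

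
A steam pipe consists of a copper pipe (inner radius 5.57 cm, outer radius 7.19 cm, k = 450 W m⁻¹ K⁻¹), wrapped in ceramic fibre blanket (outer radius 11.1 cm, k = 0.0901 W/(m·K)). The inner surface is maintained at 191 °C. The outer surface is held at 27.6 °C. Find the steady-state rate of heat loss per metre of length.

Q' = 213 W/m

Treat each layer as a resistance in series:
  R'_copper = ln(0.0719/0.0557)/(2πk) = 0.2553/(2π·450) = 9.029×10^-5 m·K/W
  R'_ceramic fibre blanket = ln(0.111/0.0719)/(2πk) = 0.4343/(2π·0.0901) = 0.7671 m·K/W
ΣR = 9.029×10^-5 + 0.7671 = 0.7672 m·K/W
Q' = ΔT/ΣR = (191 °C − 27.6 °C)/0.7672 = 213 W/m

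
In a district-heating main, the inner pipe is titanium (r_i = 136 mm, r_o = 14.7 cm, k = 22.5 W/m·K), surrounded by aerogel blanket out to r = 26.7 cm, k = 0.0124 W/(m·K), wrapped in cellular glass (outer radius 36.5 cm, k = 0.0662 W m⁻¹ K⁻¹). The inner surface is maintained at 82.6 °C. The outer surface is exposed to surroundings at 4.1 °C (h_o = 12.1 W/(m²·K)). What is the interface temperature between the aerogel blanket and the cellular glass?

Resistance network (inner→outer):
  R'_titanium = ln(0.147/0.136)/(2πk) = 0.07778/(2π·22.5) = 5.502×10^-4 m·K/W
  R'_aerogel blanket = ln(0.267/0.147)/(2πk) = 0.5968/(2π·0.0124) = 7.660 m·K/W
  R'_cellular glass = ln(0.365/0.267)/(2πk) = 0.3126/(2π·0.0662) = 0.7517 m·K/W
  R'_conv,out = 1/(2πr h) = 1/(2π·0.365·12.1) = 0.03604 m·K/W
ΣR = 5.502×10^-4 + 7.660 + 0.7517 + 0.03604 = 8.448 m·K/W
Q' = ΔT/ΣR = (82.6 °C − 4.1 °C)/8.448 = 9.292 W/m
From the inner boundary to the aerogel blanket/cellular glass interface, ΣR_partial = 7.661 m·K/W.
T_interface = T_in − Q'·ΣR_partial = 82.6 °C − (9.292)(7.661) = 11.4 °C

T = 11.4 °C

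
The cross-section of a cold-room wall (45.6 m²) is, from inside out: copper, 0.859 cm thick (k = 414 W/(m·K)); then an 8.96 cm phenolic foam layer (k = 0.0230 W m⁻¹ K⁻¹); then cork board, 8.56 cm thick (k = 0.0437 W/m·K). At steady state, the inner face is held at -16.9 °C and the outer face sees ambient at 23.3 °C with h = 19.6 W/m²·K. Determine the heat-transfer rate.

Q = 310 W

Resistance network (inner→outer):
  R_copper = L/(kA) = 0.00859/(414·45.6) = 4.550×10^-7 K/W
  R_phenolic foam = L/(kA) = 0.0896/(0.0230·45.6) = 0.08543 K/W
  R_cork board = L/(kA) = 0.0856/(0.0437·45.6) = 0.04296 K/W
  R_conv,out = 1/(hA) = 1/(19.6·45.6) = 0.001119 K/W
ΣR = 4.550×10^-7 + 0.08543 + 0.04296 + 0.001119 = 0.1295 K/W
Q = ΔT/ΣR = (-16.9 °C − 23.3 °C)/0.1295 = -310 W
(Negative Q ⇒ heat flows inward; heat gain = 310 W.)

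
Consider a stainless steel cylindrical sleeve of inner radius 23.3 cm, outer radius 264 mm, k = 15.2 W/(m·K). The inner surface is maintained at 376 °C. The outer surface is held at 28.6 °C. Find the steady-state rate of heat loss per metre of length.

Q' = 2.66×10^5 W/m

Q' = 2πk·ΔT/ln(r₂/r₁) = 2π × 15.2 × 347.4 / ln(0.264/0.233) = 2.66×10^5 W/m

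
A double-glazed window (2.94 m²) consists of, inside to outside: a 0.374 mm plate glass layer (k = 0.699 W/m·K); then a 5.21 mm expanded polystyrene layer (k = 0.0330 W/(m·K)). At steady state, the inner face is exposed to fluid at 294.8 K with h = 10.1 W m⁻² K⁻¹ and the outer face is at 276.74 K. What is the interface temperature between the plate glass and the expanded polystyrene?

Treat each layer as a resistance in series:
  R_conv,in = 1/(hA) = 1/(10.1·2.94) = 0.03368 K/W
  R_plate glass = L/(kA) = 3.74×10^-4/(0.699·2.94) = 1.820×10^-4 K/W
  R_expanded polystyrene = L/(kA) = 0.00521/(0.0330·2.94) = 0.05370 K/W
ΣR = 0.03368 + 1.820×10^-4 + 0.05370 = 0.08756 K/W
Q = ΔT/ΣR = (294.8 K − 276.74 K)/0.08756 = 206.3 W
From the inner boundary to the plate glass/expanded polystyrene interface, ΣR_partial = 0.03386 K/W.
T_interface = T_in − Q·ΣR_partial = 294.8 K − (206.3)(0.03386) = 287.8 K

T = 287.8 K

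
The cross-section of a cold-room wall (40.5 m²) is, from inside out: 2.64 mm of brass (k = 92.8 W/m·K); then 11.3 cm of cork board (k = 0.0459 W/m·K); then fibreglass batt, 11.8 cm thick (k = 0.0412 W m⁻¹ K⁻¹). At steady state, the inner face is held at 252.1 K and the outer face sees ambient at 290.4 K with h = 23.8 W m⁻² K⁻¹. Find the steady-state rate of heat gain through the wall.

Resistance network (inner→outer):
  R_brass = L/(kA) = 0.00264/(92.8·40.5) = 7.024×10^-7 K/W
  R_cork board = L/(kA) = 0.113/(0.0459·40.5) = 0.06079 K/W
  R_fibreglass batt = L/(kA) = 0.118/(0.0412·40.5) = 0.07072 K/W
  R_conv,out = 1/(hA) = 1/(23.8·40.5) = 0.001037 K/W
ΣR = 7.024×10^-7 + 0.06079 + 0.07072 + 0.001037 = 0.1325 K/W
Q = ΔT/ΣR = (252.1 K − 290.4 K)/0.1325 = -289 W
(Negative Q ⇒ heat flows inward; heat gain = 289 W.)

Q = 289 W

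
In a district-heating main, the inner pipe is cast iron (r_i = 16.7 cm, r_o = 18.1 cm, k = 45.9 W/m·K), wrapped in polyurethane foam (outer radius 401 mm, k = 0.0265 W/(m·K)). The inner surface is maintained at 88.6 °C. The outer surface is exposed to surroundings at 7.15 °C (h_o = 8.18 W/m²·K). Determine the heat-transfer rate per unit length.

Q' = 16.9 W/m

Resistance network (inner→outer):
  R'_cast iron = ln(0.181/0.167)/(2πk) = 0.08050/(2π·45.9) = 2.791×10^-4 m·K/W
  R'_polyurethane foam = ln(0.401/0.181)/(2πk) = 0.7955/(2π·0.0265) = 4.777 m·K/W
  R'_conv,out = 1/(2πr h) = 1/(2π·0.401·8.18) = 0.04852 m·K/W
ΣR = 2.791×10^-4 + 4.777 + 0.04852 = 4.826 m·K/W
Q' = ΔT/ΣR = (88.6 °C − 7.15 °C)/4.826 = 16.9 W/m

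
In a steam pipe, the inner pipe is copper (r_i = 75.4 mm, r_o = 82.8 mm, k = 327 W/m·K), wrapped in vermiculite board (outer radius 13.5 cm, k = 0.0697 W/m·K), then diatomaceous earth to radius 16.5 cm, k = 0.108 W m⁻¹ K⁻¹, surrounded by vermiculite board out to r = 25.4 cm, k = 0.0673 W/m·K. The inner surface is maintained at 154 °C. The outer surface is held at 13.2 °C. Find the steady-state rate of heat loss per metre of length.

Series thermal resistances, inner to outer:
  R'_copper = ln(0.0828/0.0754)/(2πk) = 0.09362/(2π·327) = 4.557×10^-5 m·K/W
  R'_vermiculite board = ln(0.135/0.0828)/(2πk) = 0.4888/(2π·0.0697) = 1.116 m·K/W
  R'_diatomaceous earth = ln(0.165/0.135)/(2πk) = 0.2007/(2π·0.108) = 0.2957 m·K/W
  R'_vermiculite board = ln(0.254/0.165)/(2πk) = 0.4314/(2π·0.0673) = 1.020 m·K/W
ΣR = 4.557×10^-5 + 1.116 + 0.2957 + 1.020 = 2.432 m·K/W
Q' = ΔT/ΣR = (154 °C − 13.2 °C)/2.432 = 57.9 W/m

Q' = 57.9 W/m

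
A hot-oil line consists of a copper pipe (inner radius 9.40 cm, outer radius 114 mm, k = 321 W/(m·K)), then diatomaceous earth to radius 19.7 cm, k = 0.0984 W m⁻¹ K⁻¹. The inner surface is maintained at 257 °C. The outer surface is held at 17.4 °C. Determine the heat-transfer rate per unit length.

Treat each layer as a resistance in series:
  R'_copper = ln(0.114/0.0940)/(2πk) = 0.1929/(2π·321) = 9.564×10^-5 m·K/W
  R'_diatomaceous earth = ln(0.197/0.114)/(2πk) = 0.5470/(2π·0.0984) = 0.8847 m·K/W
ΣR = 9.564×10^-5 + 0.8847 = 0.8848 m·K/W
Q' = ΔT/ΣR = (257 °C − 17.4 °C)/0.8848 = 271 W/m

Q' = 271 W/m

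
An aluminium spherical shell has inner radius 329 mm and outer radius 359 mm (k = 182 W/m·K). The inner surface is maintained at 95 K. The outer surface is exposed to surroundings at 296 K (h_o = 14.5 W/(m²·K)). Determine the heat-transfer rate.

Resistance network (inner→outer):
  R_aluminium = (1/0.329 − 1/0.359)/(4πk) = 0.2540/(4π·182) = 1.111×10^-4 K/W
  R_conv,out = 1/(4πr²h) = 1/(4π·0.359²·14.5) = 0.04258 K/W
ΣR = 1.111×10^-4 + 0.04258 = 0.04269 K/W
Q = ΔT/ΣR = (95 K − 296 K)/0.04269 = -4710 W
(Negative Q ⇒ heat flows inward; heat gain = 4710 W.)

Q = 4710 W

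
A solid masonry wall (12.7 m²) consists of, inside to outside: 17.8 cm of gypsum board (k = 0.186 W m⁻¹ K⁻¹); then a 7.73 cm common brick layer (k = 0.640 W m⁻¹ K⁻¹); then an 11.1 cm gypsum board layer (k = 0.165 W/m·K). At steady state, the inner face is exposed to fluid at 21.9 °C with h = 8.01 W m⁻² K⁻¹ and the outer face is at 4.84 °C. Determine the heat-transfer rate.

Q = 116 W

Resistance network (inner→outer):
  R_conv,in = 1/(hA) = 1/(8.01·12.7) = 0.009830 K/W
  R_gypsum board = L/(kA) = 0.178/(0.186·12.7) = 0.07535 K/W
  R_common brick = L/(kA) = 0.0773/(0.640·12.7) = 0.009510 K/W
  R_gypsum board = L/(kA) = 0.111/(0.165·12.7) = 0.05297 K/W
ΣR = 0.009830 + 0.07535 + 0.009510 + 0.05297 = 0.1477 K/W
Q = ΔT/ΣR = (21.9 °C − 4.84 °C)/0.1477 = 116 W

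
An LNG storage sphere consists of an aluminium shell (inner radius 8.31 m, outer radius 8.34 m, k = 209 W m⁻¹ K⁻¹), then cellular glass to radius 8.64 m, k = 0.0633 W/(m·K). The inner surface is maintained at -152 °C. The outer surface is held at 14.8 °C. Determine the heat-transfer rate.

Q = 31.9 kW

Treat each layer as a resistance in series:
  R_aluminium = (1/8.31 − 1/8.34)/(4πk) = 4.329×10^-4/(4π·209) = 1.648×10^-7 K/W
  R_cellular glass = (1/8.34 − 1/8.64)/(4πk) = 0.004163/(4π·0.0633) = 0.005234 K/W
ΣR = 1.648×10^-7 + 0.005234 = 0.005234 K/W
Q = ΔT/ΣR = (-152 °C − 14.8 °C)/0.005234 = -31900 W
(Negative Q ⇒ heat flows inward; heat gain = 31900 W.)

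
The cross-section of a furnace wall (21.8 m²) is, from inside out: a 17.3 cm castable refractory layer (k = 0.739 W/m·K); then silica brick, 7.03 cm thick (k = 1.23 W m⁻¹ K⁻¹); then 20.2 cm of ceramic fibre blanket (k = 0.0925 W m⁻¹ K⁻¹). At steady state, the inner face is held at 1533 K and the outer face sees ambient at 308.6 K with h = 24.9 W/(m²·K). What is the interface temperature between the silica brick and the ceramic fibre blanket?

T = 1391 K

Resistance network (inner→outer):
  R_castable refractory = L/(kA) = 0.173/(0.739·21.8) = 0.01074 K/W
  R_silica brick = L/(kA) = 0.0703/(1.23·21.8) = 0.002622 K/W
  R_ceramic fibre blanket = L/(kA) = 0.202/(0.0925·21.8) = 0.1002 K/W
  R_conv,out = 1/(hA) = 1/(24.9·21.8) = 0.001842 K/W
ΣR = 0.01074 + 0.002622 + 0.1002 + 0.001842 = 0.1154 K/W
Q = ΔT/ΣR = (1533 K − 308.6 K)/0.1154 = 10610 W
From the inner boundary to the silica brick/ceramic fibre blanket interface, ΣR_partial = 0.01336 K/W.
T_interface = T_in − Q·ΣR_partial = 1533 K − (10610)(0.01336) = 1391 K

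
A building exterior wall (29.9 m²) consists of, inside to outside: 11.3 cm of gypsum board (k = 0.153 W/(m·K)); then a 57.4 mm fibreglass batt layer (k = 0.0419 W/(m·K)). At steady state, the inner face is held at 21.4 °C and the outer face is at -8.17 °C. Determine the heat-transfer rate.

Resistance network (inner→outer):
  R_gypsum board = L/(kA) = 0.113/(0.153·29.9) = 0.02470 K/W
  R_fibreglass batt = L/(kA) = 0.0574/(0.0419·29.9) = 0.04582 K/W
ΣR = 0.02470 + 0.04582 = 0.07052 K/W
Q = ΔT/ΣR = (21.4 °C − -8.17 °C)/0.07052 = 419 W

Q = 419 W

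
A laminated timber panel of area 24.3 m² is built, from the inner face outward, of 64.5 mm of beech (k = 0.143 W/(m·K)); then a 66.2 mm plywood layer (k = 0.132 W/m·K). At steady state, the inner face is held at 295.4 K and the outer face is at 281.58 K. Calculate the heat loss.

Q = 353 W

Treat each layer as a resistance in series:
  R_beech = L/(kA) = 0.0645/(0.143·24.3) = 0.01856 K/W
  R_plywood = L/(kA) = 0.0662/(0.132·24.3) = 0.02064 K/W
ΣR = 0.01856 + 0.02064 = 0.03920 K/W
Q = ΔT/ΣR = (295.4 K − 281.58 K)/0.03920 = 353 W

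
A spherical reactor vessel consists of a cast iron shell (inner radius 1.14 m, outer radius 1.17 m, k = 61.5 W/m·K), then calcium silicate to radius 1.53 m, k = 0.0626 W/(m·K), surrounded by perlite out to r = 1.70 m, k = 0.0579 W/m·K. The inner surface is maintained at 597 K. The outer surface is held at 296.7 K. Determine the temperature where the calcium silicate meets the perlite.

Treat each layer as a resistance in series:
  R_cast iron = (1/1.14 − 1/1.17)/(4πk) = 0.02249/(4π·61.5) = 2.910×10^-5 K/W
  R_calcium silicate = (1/1.17 − 1/1.53)/(4πk) = 0.2011/(4π·0.0626) = 0.2556 K/W
  R_perlite = (1/1.53 − 1/1.70)/(4πk) = 0.06536/(4π·0.0579) = 0.08983 K/W
ΣR = 2.910×10^-5 + 0.2556 + 0.08983 = 0.3455 K/W
Q = ΔT/ΣR = (597 K − 296.7 K)/0.3455 = 869.2 W
From the inner boundary to the calcium silicate/perlite interface, ΣR_partial = 0.2556 K/W.
T_interface = T_in − Q·ΣR_partial = 597 K − (869.2)(0.2556) = 375 K

T = 375 K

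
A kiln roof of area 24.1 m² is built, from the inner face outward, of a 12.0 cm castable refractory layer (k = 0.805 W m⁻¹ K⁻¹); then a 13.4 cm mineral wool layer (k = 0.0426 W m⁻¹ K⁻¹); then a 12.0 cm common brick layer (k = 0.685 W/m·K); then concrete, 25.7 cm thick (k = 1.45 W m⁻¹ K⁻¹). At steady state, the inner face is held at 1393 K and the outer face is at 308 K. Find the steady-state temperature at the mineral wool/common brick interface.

Resistance network (inner→outer):
  R_castable refractory = L/(kA) = 0.120/(0.805·24.1) = 0.006185 K/W
  R_mineral wool = L/(kA) = 0.134/(0.0426·24.1) = 0.1305 K/W
  R_common brick = L/(kA) = 0.120/(0.685·24.1) = 0.007269 K/W
  R_concrete = L/(kA) = 0.257/(1.45·24.1) = 0.007354 K/W
ΣR = 0.006185 + 0.1305 + 0.007269 + 0.007354 = 0.1513 K/W
Q = ΔT/ΣR = (1393 K − 308 K)/0.1513 = 7171 W
From the inner boundary to the mineral wool/common brick interface, ΣR_partial = 0.1367 K/W.
T_interface = T_in − Q·ΣR_partial = 1393 K − (7171)(0.1367) = 413 K

T = 413 K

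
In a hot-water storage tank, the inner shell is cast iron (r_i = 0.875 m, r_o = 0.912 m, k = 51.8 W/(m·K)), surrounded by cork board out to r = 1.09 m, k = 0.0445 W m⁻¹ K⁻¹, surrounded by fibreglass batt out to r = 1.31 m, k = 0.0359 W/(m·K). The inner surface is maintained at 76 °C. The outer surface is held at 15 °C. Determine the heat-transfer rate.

Resistance network (inner→outer):
  R_cast iron = (1/0.875 − 1/0.912)/(4πk) = 0.04637/(4π·51.8) = 7.123×10^-5 K/W
  R_cork board = (1/0.912 − 1/1.09)/(4πk) = 0.1791/(4π·0.0445) = 0.3202 K/W
  R_fibreglass batt = (1/1.09 − 1/1.31)/(4πk) = 0.1541/(4π·0.0359) = 0.3415 K/W
ΣR = 7.123×10^-5 + 0.3202 + 0.3415 = 0.6618 K/W
Q = ΔT/ΣR = (76 °C − 15 °C)/0.6618 = 92.2 W

Q = 92.2 W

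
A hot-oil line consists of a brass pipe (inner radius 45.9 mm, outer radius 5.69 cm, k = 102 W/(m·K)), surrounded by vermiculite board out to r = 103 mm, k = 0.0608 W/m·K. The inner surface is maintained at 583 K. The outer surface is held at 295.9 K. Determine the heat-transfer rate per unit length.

Q' = 185 W/m

Resistance network (inner→outer):
  R'_brass = ln(0.0569/0.0459)/(2πk) = 0.2148/(2π·102) = 3.352×10^-4 m·K/W
  R'_vermiculite board = ln(0.103/0.0569)/(2πk) = 0.5934/(2π·0.0608) = 1.553 m·K/W
ΣR = 3.352×10^-4 + 1.553 = 1.553 m·K/W
Q' = ΔT/ΣR = (583 K − 295.9 K)/1.553 = 185 W/m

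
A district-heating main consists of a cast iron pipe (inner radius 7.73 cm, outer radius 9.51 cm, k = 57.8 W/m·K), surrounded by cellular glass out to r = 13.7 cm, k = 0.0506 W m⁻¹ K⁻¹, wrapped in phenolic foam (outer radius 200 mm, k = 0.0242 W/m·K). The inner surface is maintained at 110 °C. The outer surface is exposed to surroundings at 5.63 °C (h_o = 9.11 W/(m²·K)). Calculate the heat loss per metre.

Treat each layer as a resistance in series:
  R'_cast iron = ln(0.0951/0.0773)/(2πk) = 0.2072/(2π·57.8) = 5.706×10^-4 m·K/W
  R'_cellular glass = ln(0.137/0.0951)/(2πk) = 0.3651/(2π·0.0506) = 1.148 m·K/W
  R'_phenolic foam = ln(0.200/0.137)/(2πk) = 0.3783/(2π·0.0242) = 2.488 m·K/W
  R'_conv,out = 1/(2πr h) = 1/(2π·0.200·9.11) = 0.08735 m·K/W
ΣR = 5.706×10^-4 + 1.148 + 2.488 + 0.08735 = 3.724 m·K/W
Q' = ΔT/ΣR = (110 °C − 5.63 °C)/3.724 = 28.0 W/m

Q' = 28.0 W/m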